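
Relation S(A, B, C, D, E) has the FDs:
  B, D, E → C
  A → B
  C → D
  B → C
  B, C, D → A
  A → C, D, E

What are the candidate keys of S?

{A}, {B}

{A} is a candidate key since {A}⁺ = {A, B, C, D, E} covers every attribute.
{B} is a candidate key since {B}⁺ = {A, B, C, D, E} covers every attribute.
No proper subset of any of these is a key, and no other minimal superkey exists.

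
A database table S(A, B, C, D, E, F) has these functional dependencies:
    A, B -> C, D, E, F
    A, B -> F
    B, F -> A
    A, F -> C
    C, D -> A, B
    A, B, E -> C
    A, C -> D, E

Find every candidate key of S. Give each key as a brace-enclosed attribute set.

{A, B}⁺ = {A, B, C, D, E, F} — all of the relation — so {A, B} is a candidate key.
{A, C}⁺ = {A, B, C, D, E, F} — all of the relation — so {A, C} is a candidate key.
{A, F}⁺ = {A, B, C, D, E, F} — all of the relation — so {A, F} is a candidate key.
{B, F}⁺ = {A, B, C, D, E, F} — all of the relation — so {B, F} is a candidate key.
{C, D}⁺ = {A, B, C, D, E, F} — all of the relation — so {C, D} is a candidate key.
No proper subset of any of these is a key, and no other minimal superkey exists.

{A, B}, {A, C}, {A, F}, {B, F}, {C, D}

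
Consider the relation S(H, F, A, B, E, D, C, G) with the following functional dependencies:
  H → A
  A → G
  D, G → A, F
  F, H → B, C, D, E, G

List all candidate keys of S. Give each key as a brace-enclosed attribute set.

{H} never appears on the right of any FD, so every key must include it.
{D, H}⁺ = {A, B, C, D, E, F, G, H} — all of the relation — so {D, H} is a candidate key.
{F, H}⁺ = {A, B, C, D, E, F, G, H} — all of the relation — so {F, H} is a candidate key.
Any other superkey properly contains one of these, so there are no further candidate keys.

{D, H}, {F, H}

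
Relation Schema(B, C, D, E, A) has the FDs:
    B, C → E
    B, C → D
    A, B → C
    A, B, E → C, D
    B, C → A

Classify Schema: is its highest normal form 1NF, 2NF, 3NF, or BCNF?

BCNF

Candidate keys: {A, B}, {B, C}. Prime attributes: {A, B, C}.
Every FD has a superkey on the left, so the relation is in BCNF.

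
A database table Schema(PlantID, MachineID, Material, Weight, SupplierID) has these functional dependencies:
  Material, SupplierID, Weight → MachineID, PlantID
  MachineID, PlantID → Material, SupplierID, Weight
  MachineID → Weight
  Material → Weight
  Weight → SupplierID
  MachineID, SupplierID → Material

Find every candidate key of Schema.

{MachineID}, {Material}

{MachineID} is a candidate key since {MachineID}⁺ = {MachineID, Material, PlantID, SupplierID, Weight} covers every attribute.
{Material} is a candidate key since {Material}⁺ = {MachineID, Material, PlantID, SupplierID, Weight} covers every attribute.
No proper subset of any of these is a key, and no other minimal superkey exists.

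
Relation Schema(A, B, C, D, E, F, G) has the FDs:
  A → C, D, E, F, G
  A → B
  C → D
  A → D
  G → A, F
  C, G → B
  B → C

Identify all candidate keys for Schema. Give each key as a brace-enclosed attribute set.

{A}⁺ = {A, B, C, D, E, F, G} — all of the relation — so {A} is a candidate key.
{G}⁺ = {A, B, C, D, E, F, G} — all of the relation — so {G} is a candidate key.
Any other superkey properly contains one of these, so there are no further candidate keys.

{A}, {G}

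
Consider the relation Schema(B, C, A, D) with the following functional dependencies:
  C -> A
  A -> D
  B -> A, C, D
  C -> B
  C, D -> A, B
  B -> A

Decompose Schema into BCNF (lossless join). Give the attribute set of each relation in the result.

Candidate keys of the original relation: {B}, {C}.
In {A, B, C, D}, {A} is not a superkey ({A}⁺ restricted to this set is {A, D}), so split on A -> D into {A, D} and {A, B, C}.
{A, D} is in BCNF.
{A, B, C} is in BCNF.

{A, B, C}; {A, D}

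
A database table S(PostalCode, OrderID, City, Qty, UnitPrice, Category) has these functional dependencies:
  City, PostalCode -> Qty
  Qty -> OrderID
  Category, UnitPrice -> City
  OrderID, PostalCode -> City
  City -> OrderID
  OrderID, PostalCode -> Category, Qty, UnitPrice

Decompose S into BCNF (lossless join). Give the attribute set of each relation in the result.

Candidate keys of the original relation: {Category, PostalCode, UnitPrice}, {City, PostalCode}, {OrderID, PostalCode}, {PostalCode, Qty}.
In {Category, City, OrderID, PostalCode, Qty, UnitPrice}, {Qty} is not a superkey ({Qty}⁺ restricted to this set is {OrderID, Qty}), so split on Qty -> OrderID into {OrderID, Qty} and {Category, City, PostalCode, Qty, UnitPrice}.
{OrderID, Qty}: every determinant is a superkey — BCNF.
In {Category, City, PostalCode, Qty, UnitPrice}, {Category, UnitPrice} is not a superkey ({Category, UnitPrice}⁺ restricted to this set is {Category, City, UnitPrice}), so split on Category, UnitPrice -> City into {Category, City, UnitPrice} and {Category, PostalCode, Qty, UnitPrice}.
{Category, City, UnitPrice}: every determinant is a superkey — BCNF.
{Category, PostalCode, Qty, UnitPrice}: every determinant is a superkey — BCNF.

{Category, City, UnitPrice}; {Category, PostalCode, Qty, UnitPrice}; {OrderID, Qty}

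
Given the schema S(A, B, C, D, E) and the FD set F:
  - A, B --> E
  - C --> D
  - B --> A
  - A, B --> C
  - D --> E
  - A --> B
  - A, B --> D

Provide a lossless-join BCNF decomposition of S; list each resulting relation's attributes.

{A, B, C}; {C, D}; {D, E}

Candidate keys of the original relation: {A}, {B}.
{A, B, C, D, E}: {C} determines {C, D, E} here but is not a superkey — split on C --> D, E, giving {C, D, E} and {A, B, C}.
{C, D, E}: {D} determines {D, E} here but is not a superkey — split on D --> E, giving {D, E} and {C, D}.
{D, E}: every determinant is a superkey — BCNF.
{C, D}: every determinant is a superkey — BCNF.
{A, B, C}: every determinant is a superkey — BCNF.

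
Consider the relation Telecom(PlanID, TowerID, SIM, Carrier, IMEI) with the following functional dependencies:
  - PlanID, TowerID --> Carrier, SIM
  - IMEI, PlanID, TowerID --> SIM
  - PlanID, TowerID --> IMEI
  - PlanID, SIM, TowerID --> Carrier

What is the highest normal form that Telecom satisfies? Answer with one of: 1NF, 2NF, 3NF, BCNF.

BCNF

Candidate key: {PlanID, TowerID}. Prime attributes: {PlanID, TowerID}.
Every FD has a superkey on the left, so the relation is in BCNF.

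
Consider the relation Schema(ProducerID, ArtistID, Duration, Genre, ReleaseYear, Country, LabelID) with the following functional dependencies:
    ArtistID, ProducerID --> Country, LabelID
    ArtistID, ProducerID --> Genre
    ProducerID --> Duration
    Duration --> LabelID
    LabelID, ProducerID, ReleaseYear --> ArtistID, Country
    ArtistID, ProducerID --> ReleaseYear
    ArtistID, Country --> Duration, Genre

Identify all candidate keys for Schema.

{ArtistID, ProducerID}, {ProducerID, ReleaseYear}

No FD produces {ProducerID}, so it must be in every candidate key.
{ArtistID, ProducerID}⁺ = {ArtistID, Country, Duration, Genre, LabelID, ProducerID, ReleaseYear} — all of the relation — so {ArtistID, ProducerID} is a candidate key.
{ProducerID, ReleaseYear}⁺ = {ArtistID, Country, Duration, Genre, LabelID, ProducerID, ReleaseYear} — all of the relation — so {ProducerID, ReleaseYear} is a candidate key.
These are minimal and exhaustive — every other superkey contains one of them.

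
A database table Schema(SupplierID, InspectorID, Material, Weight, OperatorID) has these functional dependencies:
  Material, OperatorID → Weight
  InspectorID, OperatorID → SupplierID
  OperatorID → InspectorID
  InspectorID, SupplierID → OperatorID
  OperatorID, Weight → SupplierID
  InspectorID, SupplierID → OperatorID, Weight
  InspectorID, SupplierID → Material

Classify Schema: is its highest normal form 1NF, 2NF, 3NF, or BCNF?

BCNF

Candidate keys: {InspectorID, SupplierID}, {OperatorID}. Prime attributes: {InspectorID, OperatorID, SupplierID}.
Each dependency's left side is a superkey — BCNF holds.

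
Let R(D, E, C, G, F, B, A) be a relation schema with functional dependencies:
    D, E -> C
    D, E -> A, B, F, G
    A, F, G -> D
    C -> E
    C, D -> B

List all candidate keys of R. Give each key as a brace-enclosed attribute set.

{C, D} is a candidate key since {C, D}⁺ = {A, B, C, D, E, F, G} covers every attribute.
{D, E} is a candidate key since {D, E}⁺ = {A, B, C, D, E, F, G} covers every attribute.
{A, C, F, G} is a candidate key since {A, C, F, G}⁺ = {A, B, C, D, E, F, G} covers every attribute.
{A, E, F, G} is a candidate key since {A, E, F, G}⁺ = {A, B, C, D, E, F, G} covers every attribute.
Any other superkey properly contains one of these, so there are no further candidate keys.

{A, C, F, G}, {A, E, F, G}, {C, D}, {D, E}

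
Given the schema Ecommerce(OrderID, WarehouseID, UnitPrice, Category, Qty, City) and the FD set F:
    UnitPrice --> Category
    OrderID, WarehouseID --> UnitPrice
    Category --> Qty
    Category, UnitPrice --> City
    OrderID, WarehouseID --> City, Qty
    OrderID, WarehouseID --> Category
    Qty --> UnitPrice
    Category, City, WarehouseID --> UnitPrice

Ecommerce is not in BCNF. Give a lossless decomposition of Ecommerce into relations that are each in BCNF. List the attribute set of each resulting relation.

{Category, City, Qty, UnitPrice}; {OrderID, UnitPrice, WarehouseID}

Candidate key of the original relation: {OrderID, WarehouseID}.
In {Category, City, OrderID, Qty, UnitPrice, WarehouseID}, {UnitPrice} is not a superkey ({UnitPrice}⁺ restricted to this set is {Category, City, Qty, UnitPrice}), so split on UnitPrice --> Category, City, Qty into {Category, City, Qty, UnitPrice} and {OrderID, UnitPrice, WarehouseID}.
{Category, City, Qty, UnitPrice} is in BCNF.
{OrderID, UnitPrice, WarehouseID} is in BCNF.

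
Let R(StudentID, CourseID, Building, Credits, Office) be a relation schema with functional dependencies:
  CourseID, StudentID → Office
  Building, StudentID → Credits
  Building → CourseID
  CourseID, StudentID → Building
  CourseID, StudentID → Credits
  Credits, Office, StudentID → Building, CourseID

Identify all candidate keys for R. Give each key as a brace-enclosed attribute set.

{Building, StudentID}, {CourseID, StudentID}, {Credits, Office, StudentID}

Attributes never on any right-hand side: {StudentID} — every candidate key must contain it.
{Building, StudentID}⁺ = {Building, CourseID, Credits, Office, StudentID} — all of the relation — so {Building, StudentID} is a candidate key.
{CourseID, StudentID}⁺ = {Building, CourseID, Credits, Office, StudentID} — all of the relation — so {CourseID, StudentID} is a candidate key.
{Credits, Office, StudentID}⁺ = {Building, CourseID, Credits, Office, StudentID} — all of the relation — so {Credits, Office, StudentID} is a candidate key.
These are minimal and exhaustive — every other superkey contains one of them.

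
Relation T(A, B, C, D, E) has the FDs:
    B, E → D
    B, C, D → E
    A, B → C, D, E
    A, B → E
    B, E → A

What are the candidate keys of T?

{A, B}, {B, C, D}, {B, E}

Attributes never on any right-hand side: {B} — every candidate key must contain it.
{A, B} is a candidate key since {A, B}⁺ = {A, B, C, D, E} covers every attribute.
{B, E} is a candidate key since {B, E}⁺ = {A, B, C, D, E} covers every attribute.
{B, C, D} is a candidate key since {B, C, D}⁺ = {A, B, C, D, E} covers every attribute.
Any other superkey properly contains one of these, so there are no further candidate keys.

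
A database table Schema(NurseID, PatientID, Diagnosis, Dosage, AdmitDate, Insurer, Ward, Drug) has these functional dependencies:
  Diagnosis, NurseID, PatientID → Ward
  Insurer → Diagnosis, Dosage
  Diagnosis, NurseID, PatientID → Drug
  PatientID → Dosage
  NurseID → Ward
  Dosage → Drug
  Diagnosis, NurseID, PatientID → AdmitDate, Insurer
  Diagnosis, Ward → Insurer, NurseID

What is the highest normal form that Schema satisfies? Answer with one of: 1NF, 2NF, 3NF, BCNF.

Candidate keys: {Diagnosis, NurseID, PatientID}, {Diagnosis, PatientID, Ward}, {Insurer, NurseID, PatientID}, {Insurer, PatientID, Ward}. Prime attributes: {Diagnosis, Insurer, NurseID, PatientID, Ward}.
For Insurer → Diagnosis, Dosage we have {Insurer}⁺ = {Diagnosis, Dosage, Drug, Insurer}; {Insurer} is not a superkey, so BCNF fails.
Because {Dosage} is non-prime and the left side of Insurer → Diagnosis, Dosage is not a superkey, the relation is not in 3NF.
Since {PatientID} ⊂ {Diagnosis, NurseID, PatientID} and {PatientID}⁺ ⊇ {Dosage, Drug} with {Dosage, Drug} non-prime, there is a partial dependency; 2NF fails.

1NF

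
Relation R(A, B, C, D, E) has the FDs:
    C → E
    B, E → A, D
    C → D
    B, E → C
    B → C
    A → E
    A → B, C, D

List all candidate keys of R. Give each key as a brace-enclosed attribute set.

{A}⁺ = {A, B, C, D, E} — all of the relation — so {A} is a candidate key.
{B}⁺ = {A, B, C, D, E} — all of the relation — so {B} is a candidate key.
No proper subset of any of these is a key, and no other minimal superkey exists.

{A}, {B}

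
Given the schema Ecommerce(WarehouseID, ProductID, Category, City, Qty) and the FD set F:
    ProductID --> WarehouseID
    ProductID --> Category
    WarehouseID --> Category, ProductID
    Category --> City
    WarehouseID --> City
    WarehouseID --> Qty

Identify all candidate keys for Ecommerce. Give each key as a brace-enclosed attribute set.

{ProductID}, {WarehouseID}

{ProductID} is a candidate key since {ProductID}⁺ = {Category, City, ProductID, Qty, WarehouseID} covers every attribute.
{WarehouseID} is a candidate key since {WarehouseID}⁺ = {Category, City, ProductID, Qty, WarehouseID} covers every attribute.
Any other superkey properly contains one of these, so there are no further candidate keys.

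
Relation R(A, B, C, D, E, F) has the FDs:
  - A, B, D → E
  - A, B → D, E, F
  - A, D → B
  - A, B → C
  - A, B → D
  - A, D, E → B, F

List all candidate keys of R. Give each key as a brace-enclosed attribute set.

{A} never appears on the right of any FD, so every key must include it.
Closure of {A, B} is {A, B, C, D, E, F}, the whole schema; {A, B} is a candidate key.
Closure of {A, D} is {A, B, C, D, E, F}, the whole schema; {A, D} is a candidate key.
Any other superkey properly contains one of these, so there are no further candidate keys.

{A, B}, {A, D}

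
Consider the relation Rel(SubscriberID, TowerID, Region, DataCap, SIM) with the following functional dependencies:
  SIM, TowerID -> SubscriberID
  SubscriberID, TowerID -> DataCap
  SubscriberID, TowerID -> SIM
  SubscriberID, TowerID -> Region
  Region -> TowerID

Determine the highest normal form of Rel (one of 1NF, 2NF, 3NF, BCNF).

Candidate keys: {Region, SIM}, {Region, SubscriberID}, {SIM, TowerID}, {SubscriberID, TowerID}. Prime attributes: {Region, SIM, SubscriberID, TowerID}.
Region -> TowerID breaks BCNF: {Region}⁺ = {Region, TowerID}, so {Region} is not a superkey.
Since {TowerID} ⊆ prime attributes and every other non-superkey FD also has a prime right side, the schema is in 3NF.

3NF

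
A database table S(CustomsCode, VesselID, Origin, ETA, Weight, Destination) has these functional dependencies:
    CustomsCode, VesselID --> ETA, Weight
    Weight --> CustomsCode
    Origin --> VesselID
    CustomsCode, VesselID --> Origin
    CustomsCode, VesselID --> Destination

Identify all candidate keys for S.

Closure of {CustomsCode, Origin} is {CustomsCode, Destination, ETA, Origin, VesselID, Weight}, the whole schema; {CustomsCode, Origin} is a candidate key.
Closure of {CustomsCode, VesselID} is {CustomsCode, Destination, ETA, Origin, VesselID, Weight}, the whole schema; {CustomsCode, VesselID} is a candidate key.
Closure of {Origin, Weight} is {CustomsCode, Destination, ETA, Origin, VesselID, Weight}, the whole schema; {Origin, Weight} is a candidate key.
Closure of {VesselID, Weight} is {CustomsCode, Destination, ETA, Origin, VesselID, Weight}, the whole schema; {VesselID, Weight} is a candidate key.
No proper subset of any of these is a key, and no other minimal superkey exists.

{CustomsCode, Origin}, {CustomsCode, VesselID}, {Origin, Weight}, {VesselID, Weight}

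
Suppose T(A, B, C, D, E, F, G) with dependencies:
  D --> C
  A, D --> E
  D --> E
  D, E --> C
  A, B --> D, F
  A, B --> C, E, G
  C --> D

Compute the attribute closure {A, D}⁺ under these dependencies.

{A, C, D, E}

Start with {A, D}.
D --> C applies; add {C} → now {A, C, D}.
A, D --> E applies; add {E} → now {A, C, D, E}.
No further FD applies.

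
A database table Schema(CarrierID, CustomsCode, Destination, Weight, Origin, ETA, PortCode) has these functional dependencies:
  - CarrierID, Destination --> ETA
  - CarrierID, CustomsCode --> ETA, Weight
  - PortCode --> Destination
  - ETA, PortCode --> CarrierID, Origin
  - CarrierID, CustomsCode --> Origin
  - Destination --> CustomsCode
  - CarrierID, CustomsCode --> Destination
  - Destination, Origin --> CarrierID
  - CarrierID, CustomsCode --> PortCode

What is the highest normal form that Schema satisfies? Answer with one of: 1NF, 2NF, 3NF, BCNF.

3NF

Candidate keys: {CarrierID, CustomsCode}, {CarrierID, Destination}, {CarrierID, PortCode}, {Destination, Origin}, {ETA, PortCode}, {Origin, PortCode}. Prime attributes: {CarrierID, CustomsCode, Destination, ETA, Origin, PortCode}.
PortCode --> Destination: {PortCode}⁺ = {CustomsCode, Destination, PortCode}, which is not all of the attributes, so the left side is not a superkey — BCNF is violated.
Since {Destination} ⊆ prime attributes and every other non-superkey FD also has a prime right side, the schema is in 3NF.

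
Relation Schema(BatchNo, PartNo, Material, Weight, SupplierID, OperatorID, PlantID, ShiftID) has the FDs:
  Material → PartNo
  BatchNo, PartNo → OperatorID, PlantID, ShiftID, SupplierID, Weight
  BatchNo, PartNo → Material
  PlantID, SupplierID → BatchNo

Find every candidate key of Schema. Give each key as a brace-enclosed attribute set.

{BatchNo, Material}, {BatchNo, PartNo}, {Material, PlantID, SupplierID}, {PartNo, PlantID, SupplierID}

{BatchNo, Material}⁺ = {BatchNo, Material, OperatorID, PartNo, PlantID, ShiftID, SupplierID, Weight} — all of the relation — so {BatchNo, Material} is a candidate key.
{BatchNo, PartNo}⁺ = {BatchNo, Material, OperatorID, PartNo, PlantID, ShiftID, SupplierID, Weight} — all of the relation — so {BatchNo, PartNo} is a candidate key.
{Material, PlantID, SupplierID}⁺ = {BatchNo, Material, OperatorID, PartNo, PlantID, ShiftID, SupplierID, Weight} — all of the relation — so {Material, PlantID, SupplierID} is a candidate key.
{PartNo, PlantID, SupplierID}⁺ = {BatchNo, Material, OperatorID, PartNo, PlantID, ShiftID, SupplierID, Weight} — all of the relation — so {PartNo, PlantID, SupplierID} is a candidate key.
Any other superkey properly contains one of these, so there are no further candidate keys.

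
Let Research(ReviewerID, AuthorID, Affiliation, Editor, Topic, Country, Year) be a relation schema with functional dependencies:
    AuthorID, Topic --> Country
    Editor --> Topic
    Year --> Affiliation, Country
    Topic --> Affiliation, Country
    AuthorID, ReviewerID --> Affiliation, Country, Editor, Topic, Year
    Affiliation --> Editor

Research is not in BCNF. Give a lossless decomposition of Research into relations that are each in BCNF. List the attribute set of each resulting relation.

{Affiliation, Country, Editor, Topic}; {AuthorID, Editor}; {AuthorID, ReviewerID, Year}; {Topic, Year}

Candidate key of the original relation: {AuthorID, ReviewerID}.
Within {Affiliation, AuthorID, Country, Editor, ReviewerID, Topic, Year}: {AuthorID, Topic}⁺ ∩ {Affiliation, AuthorID, Country, Editor, ReviewerID, Topic, Year} = {Affiliation, AuthorID, Country, Editor, Topic}, not the whole set, so AuthorID, Topic --> Affiliation, Country, Editor violates BCNF; decompose into {Affiliation, AuthorID, Country, Editor, Topic} and {AuthorID, ReviewerID, Topic, Year}.
Within {Affiliation, AuthorID, Country, Editor, Topic}: {Editor}⁺ ∩ {Affiliation, AuthorID, Country, Editor, Topic} = {Affiliation, Country, Editor, Topic}, not the whole set, so Editor --> Affiliation, Country, Topic violates BCNF; decompose into {Affiliation, Country, Editor, Topic} and {AuthorID, Editor}.
{Affiliation, Country, Editor, Topic}: every determinant is a superkey — BCNF.
{AuthorID, Editor}: every determinant is a superkey — BCNF.
Within {AuthorID, ReviewerID, Topic, Year}: {Year}⁺ ∩ {AuthorID, ReviewerID, Topic, Year} = {Topic, Year}, not the whole set, so Year --> Topic violates BCNF; decompose into {Topic, Year} and {AuthorID, ReviewerID, Year}.
{Topic, Year}: every determinant is a superkey — BCNF.
{AuthorID, ReviewerID, Year}: every determinant is a superkey — BCNF.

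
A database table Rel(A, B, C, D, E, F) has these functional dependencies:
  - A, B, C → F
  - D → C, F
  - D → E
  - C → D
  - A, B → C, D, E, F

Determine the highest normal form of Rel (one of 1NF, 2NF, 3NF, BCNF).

2NF

Candidate key: {A, B}. Prime attributes: {A, B}.
For D → C, F we have {D}⁺ = {C, D, E, F}; {D} is not a superkey, so BCNF fails.
D → C, F has non-prime {C, F} on the right and a non-superkey on the left, so 3NF fails.
No proper subset of a key has a non-prime attribute in its closure, so there is no partial dependency; 2NF holds.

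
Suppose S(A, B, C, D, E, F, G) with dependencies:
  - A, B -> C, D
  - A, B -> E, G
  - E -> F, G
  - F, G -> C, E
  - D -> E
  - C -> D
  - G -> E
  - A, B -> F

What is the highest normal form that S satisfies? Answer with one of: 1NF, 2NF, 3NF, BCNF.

Candidate key: {A, B}. Prime attributes: {A, B}.
E -> F, G: {E}⁺ = {C, D, E, F, G}, which is not all of the attributes, so the left side is not a superkey — BCNF is violated.
Because {F, G} are non-prime and the left side of E -> F, G is not a superkey, the relation is not in 3NF.
Checking every proper subset of each key, none determines a non-prime attribute — 2NF is satisfied.

2NF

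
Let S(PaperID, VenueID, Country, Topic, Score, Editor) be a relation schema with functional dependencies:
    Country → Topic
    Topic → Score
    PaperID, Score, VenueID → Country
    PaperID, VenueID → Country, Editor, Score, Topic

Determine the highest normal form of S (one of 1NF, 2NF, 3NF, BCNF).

2NF

Candidate key: {PaperID, VenueID}. Prime attributes: {PaperID, VenueID}.
Country → Topic: {Country}⁺ = {Country, Score, Topic}, which is not all of the attributes, so the left side is not a superkey — BCNF is violated.
Country → Topic determines the non-prime attribute {Topic} from a non-superkey — 3NF is violated.
No non-prime attribute depends on a proper subset of any candidate key, so 2NF holds.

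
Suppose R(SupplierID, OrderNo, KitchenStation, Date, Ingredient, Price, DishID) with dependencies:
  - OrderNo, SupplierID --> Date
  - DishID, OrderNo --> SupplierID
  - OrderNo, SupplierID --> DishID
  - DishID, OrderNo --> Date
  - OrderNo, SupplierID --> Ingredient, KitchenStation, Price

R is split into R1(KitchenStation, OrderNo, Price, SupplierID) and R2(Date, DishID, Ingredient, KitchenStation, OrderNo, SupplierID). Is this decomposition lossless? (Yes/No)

R1 ∩ R2 = {KitchenStation, OrderNo, SupplierID}; its closure under F is {Date, DishID, Ingredient, KitchenStation, OrderNo, Price, SupplierID}.
R1 is contained in that closure, so R1 ∩ R2 --> R1 holds and the join is lossless.

Yes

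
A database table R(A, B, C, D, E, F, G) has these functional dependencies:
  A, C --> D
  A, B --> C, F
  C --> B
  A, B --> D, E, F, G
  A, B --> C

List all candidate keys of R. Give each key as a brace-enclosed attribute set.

Attributes never on any right-hand side: {A} — every candidate key must contain it.
{A, B}⁺ = {A, B, C, D, E, F, G} — all of the relation — so {A, B} is a candidate key.
{A, C}⁺ = {A, B, C, D, E, F, G} — all of the relation — so {A, C} is a candidate key.
No proper subset of any of these is a key, and no other minimal superkey exists.

{A, B}, {A, C}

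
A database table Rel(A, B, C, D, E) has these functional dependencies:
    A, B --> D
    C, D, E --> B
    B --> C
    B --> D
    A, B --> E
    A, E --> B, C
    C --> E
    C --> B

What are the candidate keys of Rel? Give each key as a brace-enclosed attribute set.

{A, B}, {A, C}, {A, E}

No FD produces {A}, so it must be in every candidate key.
{A, B} is a candidate key since {A, B}⁺ = {A, B, C, D, E} covers every attribute.
{A, C} is a candidate key since {A, C}⁺ = {A, B, C, D, E} covers every attribute.
{A, E} is a candidate key since {A, E}⁺ = {A, B, C, D, E} covers every attribute.
Any other superkey properly contains one of these, so there are no further candidate keys.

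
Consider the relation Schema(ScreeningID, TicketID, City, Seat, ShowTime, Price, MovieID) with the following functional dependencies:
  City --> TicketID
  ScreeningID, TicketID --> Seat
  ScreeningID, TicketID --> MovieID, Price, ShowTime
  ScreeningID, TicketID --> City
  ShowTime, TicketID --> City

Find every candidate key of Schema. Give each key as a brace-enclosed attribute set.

{City, ScreeningID}, {ScreeningID, TicketID}

No FD produces {ScreeningID}, so it must be in every candidate key.
{City, ScreeningID} is a candidate key since {City, ScreeningID}⁺ = {City, MovieID, Price, ScreeningID, Seat, ShowTime, TicketID} covers every attribute.
{ScreeningID, TicketID} is a candidate key since {ScreeningID, TicketID}⁺ = {City, MovieID, Price, ScreeningID, Seat, ShowTime, TicketID} covers every attribute.
No proper subset of any of these is a key, and no other minimal superkey exists.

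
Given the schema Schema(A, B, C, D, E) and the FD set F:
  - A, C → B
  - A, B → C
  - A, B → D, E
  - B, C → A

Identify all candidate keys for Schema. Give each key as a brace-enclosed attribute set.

{A, B}, {A, C}, {B, C}

Closure of {A, B} is {A, B, C, D, E}, the whole schema; {A, B} is a candidate key.
Closure of {A, C} is {A, B, C, D, E}, the whole schema; {A, C} is a candidate key.
Closure of {B, C} is {A, B, C, D, E}, the whole schema; {B, C} is a candidate key.
Any other superkey properly contains one of these, so there are no further candidate keys.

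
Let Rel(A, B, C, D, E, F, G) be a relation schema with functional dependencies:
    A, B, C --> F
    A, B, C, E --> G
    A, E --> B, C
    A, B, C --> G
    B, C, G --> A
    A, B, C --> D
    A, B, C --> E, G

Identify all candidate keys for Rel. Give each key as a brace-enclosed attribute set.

{A, B, C}, {A, E}, {B, C, G}

{A, E} is a candidate key since {A, E}⁺ = {A, B, C, D, E, F, G} covers every attribute.
{A, B, C} is a candidate key since {A, B, C}⁺ = {A, B, C, D, E, F, G} covers every attribute.
{B, C, G} is a candidate key since {B, C, G}⁺ = {A, B, C, D, E, F, G} covers every attribute.
No proper subset of any of these is a key, and no other minimal superkey exists.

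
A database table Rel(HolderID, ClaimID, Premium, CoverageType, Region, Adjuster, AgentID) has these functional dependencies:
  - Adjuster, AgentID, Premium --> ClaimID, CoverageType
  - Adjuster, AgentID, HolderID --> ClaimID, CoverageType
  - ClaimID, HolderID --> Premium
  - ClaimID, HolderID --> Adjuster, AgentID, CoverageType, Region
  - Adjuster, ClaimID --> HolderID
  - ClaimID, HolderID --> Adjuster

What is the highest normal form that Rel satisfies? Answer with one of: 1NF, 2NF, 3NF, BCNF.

Candidate keys: {Adjuster, AgentID, HolderID}, {Adjuster, AgentID, Premium}, {Adjuster, ClaimID}, {ClaimID, HolderID}. Prime attributes: {Adjuster, AgentID, ClaimID, HolderID, Premium}.
Each dependency's left side is a superkey — BCNF holds.

BCNF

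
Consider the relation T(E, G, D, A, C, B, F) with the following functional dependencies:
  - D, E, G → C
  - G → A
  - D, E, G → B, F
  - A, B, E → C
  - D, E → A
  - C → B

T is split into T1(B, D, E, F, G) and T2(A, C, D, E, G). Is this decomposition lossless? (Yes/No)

Yes

Common attributes: {D, E, G}; their closure is {A, B, C, D, E, F, G}.
Since T1 ⊆ {A, B, C, D, E, F, G}, the intersection is a superkey of T1; the decomposition is lossless.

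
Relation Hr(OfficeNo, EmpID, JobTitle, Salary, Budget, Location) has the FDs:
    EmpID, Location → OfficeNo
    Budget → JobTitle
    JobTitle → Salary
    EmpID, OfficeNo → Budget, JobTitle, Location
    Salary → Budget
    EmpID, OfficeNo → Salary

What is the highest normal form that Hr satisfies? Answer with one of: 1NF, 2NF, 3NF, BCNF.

Candidate keys: {EmpID, Location}, {EmpID, OfficeNo}. Prime attributes: {EmpID, Location, OfficeNo}.
Budget → JobTitle breaks BCNF: {Budget}⁺ = {Budget, JobTitle, Salary}, so {Budget} is not a superkey.
Budget → JobTitle determines the non-prime attribute {JobTitle} from a non-superkey — 3NF is violated.
Checking every proper subset of each key, none determines a non-prime attribute — 2NF is satisfied.

2NF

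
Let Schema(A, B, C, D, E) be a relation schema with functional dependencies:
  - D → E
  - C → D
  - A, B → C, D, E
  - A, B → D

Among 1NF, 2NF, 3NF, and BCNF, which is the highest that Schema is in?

2NF

Candidate key: {A, B}. Prime attributes: {A, B}.
For D → E we have {D}⁺ = {D, E}; {D} is not a superkey, so BCNF fails.
D → E has non-prime {E} on the right and a non-superkey on the left, so 3NF fails.
Checking every proper subset of each key, none determines a non-prime attribute — 2NF is satisfied.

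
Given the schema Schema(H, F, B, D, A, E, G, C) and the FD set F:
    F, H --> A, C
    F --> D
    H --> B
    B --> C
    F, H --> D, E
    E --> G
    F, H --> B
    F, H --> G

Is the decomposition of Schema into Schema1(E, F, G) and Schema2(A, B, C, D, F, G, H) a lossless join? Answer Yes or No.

Schema1 ∩ Schema2 = {F, G}; its closure under F is {D, F, G}.
Schema1 ⊄ {D, F, G} and Schema2 ⊄ {D, F, G}, so the split is lossy.

No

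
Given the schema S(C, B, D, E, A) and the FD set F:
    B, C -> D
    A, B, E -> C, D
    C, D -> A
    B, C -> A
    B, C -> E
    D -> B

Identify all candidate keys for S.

{B, C}⁺ = {A, B, C, D, E} — all of the relation — so {B, C} is a candidate key.
{C, D}⁺ = {A, B, C, D, E} — all of the relation — so {C, D} is a candidate key.
{A, B, E}⁺ = {A, B, C, D, E} — all of the relation — so {A, B, E} is a candidate key.
{A, D, E}⁺ = {A, B, C, D, E} — all of the relation — so {A, D, E} is a candidate key.
Any other superkey properly contains one of these, so there are no further candidate keys.

{A, B, E}, {A, D, E}, {B, C}, {C, D}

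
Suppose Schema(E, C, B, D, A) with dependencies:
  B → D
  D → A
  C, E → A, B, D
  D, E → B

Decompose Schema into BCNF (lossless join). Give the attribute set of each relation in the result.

Candidate key of the original relation: {C, E}.
{A, B, C, D, E}: {B} determines {A, B, D} here but is not a superkey — split on B → A, D, giving {A, B, D} and {B, C, E}.
{A, B, D}: {D} determines {A, D} here but is not a superkey — split on D → A, giving {A, D} and {B, D}.
{A, D}: every determinant is a superkey — BCNF.
{B, D}: every determinant is a superkey — BCNF.
{B, C, E}: every determinant is a superkey — BCNF.

{A, D}; {B, C, E}; {B, D}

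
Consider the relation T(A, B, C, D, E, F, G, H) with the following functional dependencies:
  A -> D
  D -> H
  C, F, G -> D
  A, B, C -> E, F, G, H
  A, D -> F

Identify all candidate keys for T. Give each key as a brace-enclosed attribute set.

{A, B, C}

No FD produces {A, B, C}, so they must be in every candidate key.
{A, B, C} is a candidate key since {A, B, C}⁺ = {A, B, C, D, E, F, G, H} covers every attribute.
No other minimal set has full closure, so this is the only candidate key.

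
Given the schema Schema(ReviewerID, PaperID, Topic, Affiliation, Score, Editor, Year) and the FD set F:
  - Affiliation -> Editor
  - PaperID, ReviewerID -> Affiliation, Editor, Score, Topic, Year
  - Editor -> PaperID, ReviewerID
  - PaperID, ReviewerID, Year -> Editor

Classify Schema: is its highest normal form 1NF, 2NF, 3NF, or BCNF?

BCNF

Candidate keys: {Affiliation}, {Editor}, {PaperID, ReviewerID}. Prime attributes: {Affiliation, Editor, PaperID, ReviewerID}.
The left-hand side of every FD is a superkey, so BCNF is satisfied.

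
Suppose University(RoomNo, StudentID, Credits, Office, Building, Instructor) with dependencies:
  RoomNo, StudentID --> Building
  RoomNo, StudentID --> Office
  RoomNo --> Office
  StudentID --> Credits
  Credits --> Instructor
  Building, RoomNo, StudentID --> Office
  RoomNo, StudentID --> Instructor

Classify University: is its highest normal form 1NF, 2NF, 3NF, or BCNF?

1NF

Candidate key: {RoomNo, StudentID}. Prime attributes: {RoomNo, StudentID}.
For RoomNo --> Office we have {RoomNo}⁺ = {Office, RoomNo}; {RoomNo} is not a superkey, so BCNF fails.
Because {Office} is non-prime and the left side of RoomNo --> Office is not a superkey, the relation is not in 3NF.
Since {RoomNo} ⊂ {RoomNo, StudentID} and {RoomNo}⁺ ⊇ {Office} with {Office} non-prime, there is a partial dependency; 2NF fails.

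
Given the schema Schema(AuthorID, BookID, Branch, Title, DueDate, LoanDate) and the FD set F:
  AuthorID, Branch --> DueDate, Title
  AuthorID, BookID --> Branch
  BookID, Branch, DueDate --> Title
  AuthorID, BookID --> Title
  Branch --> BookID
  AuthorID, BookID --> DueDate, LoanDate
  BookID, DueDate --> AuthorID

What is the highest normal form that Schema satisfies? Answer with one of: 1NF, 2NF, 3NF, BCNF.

Candidate keys: {AuthorID, BookID}, {AuthorID, Branch}, {BookID, DueDate}, {Branch, DueDate}. Prime attributes: {AuthorID, BookID, Branch, DueDate}.
Branch --> BookID breaks BCNF: {Branch}⁺ = {BookID, Branch}, so {Branch} is not a superkey.
Its right-hand attributes {BookID} are all prime, as are those of every other non-superkey FD — the relation is in 3NF.

3NF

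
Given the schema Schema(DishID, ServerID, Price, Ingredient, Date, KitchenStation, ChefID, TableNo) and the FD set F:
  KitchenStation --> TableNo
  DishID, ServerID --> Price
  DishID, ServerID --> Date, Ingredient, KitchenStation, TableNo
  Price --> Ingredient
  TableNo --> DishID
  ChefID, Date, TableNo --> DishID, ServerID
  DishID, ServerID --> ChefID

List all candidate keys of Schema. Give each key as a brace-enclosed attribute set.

{ChefID, Date, KitchenStation}, {ChefID, Date, TableNo}, {DishID, ServerID}, {KitchenStation, ServerID}, {ServerID, TableNo}

{DishID, ServerID}⁺ = {ChefID, Date, DishID, Ingredient, KitchenStation, Price, ServerID, TableNo} — all of the relation — so {DishID, ServerID} is a candidate key.
{KitchenStation, ServerID}⁺ = {ChefID, Date, DishID, Ingredient, KitchenStation, Price, ServerID, TableNo} — all of the relation — so {KitchenStation, ServerID} is a candidate key.
{ServerID, TableNo}⁺ = {ChefID, Date, DishID, Ingredient, KitchenStation, Price, ServerID, TableNo} — all of the relation — so {ServerID, TableNo} is a candidate key.
{ChefID, Date, KitchenStation}⁺ = {ChefID, Date, DishID, Ingredient, KitchenStation, Price, ServerID, TableNo} — all of the relation — so {ChefID, Date, KitchenStation} is a candidate key.
{ChefID, Date, TableNo}⁺ = {ChefID, Date, DishID, Ingredient, KitchenStation, Price, ServerID, TableNo} — all of the relation — so {ChefID, Date, TableNo} is a candidate key.
These are minimal and exhaustive — every other superkey contains one of them.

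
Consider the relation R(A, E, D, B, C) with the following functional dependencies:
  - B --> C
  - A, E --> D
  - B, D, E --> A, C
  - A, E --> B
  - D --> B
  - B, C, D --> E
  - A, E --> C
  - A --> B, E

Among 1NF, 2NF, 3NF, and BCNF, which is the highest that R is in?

Candidate keys: {A}, {D}. Prime attributes: {A, D}.
For B --> C we have {B}⁺ = {B, C}; {B} is not a superkey, so BCNF fails.
Because {C} is non-prime and the left side of B --> C is not a superkey, the relation is not in 3NF.
With only single-attribute keys there can be no partial dependency, so 2NF holds.

2NF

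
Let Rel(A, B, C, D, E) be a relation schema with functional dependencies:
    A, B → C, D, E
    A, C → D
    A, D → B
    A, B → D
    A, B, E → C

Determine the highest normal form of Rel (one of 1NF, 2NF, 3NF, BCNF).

BCNF

Candidate keys: {A, B}, {A, C}, {A, D}. Prime attributes: {A, B, C, D}.
The left-hand side of every FD is a superkey, so BCNF is satisfied.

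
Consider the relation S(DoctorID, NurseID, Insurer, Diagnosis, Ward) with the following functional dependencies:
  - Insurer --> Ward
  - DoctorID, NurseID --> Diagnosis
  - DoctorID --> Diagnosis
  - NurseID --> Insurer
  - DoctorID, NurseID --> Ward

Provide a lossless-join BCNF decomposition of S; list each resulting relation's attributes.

Candidate key of the original relation: {DoctorID, NurseID}.
{Diagnosis, DoctorID, Insurer, NurseID, Ward}: {Insurer} determines {Insurer, Ward} here but is not a superkey — split on Insurer --> Ward, giving {Insurer, Ward} and {Diagnosis, DoctorID, Insurer, NurseID}.
{Insurer, Ward} is in BCNF.
{Diagnosis, DoctorID, Insurer, NurseID}: {DoctorID} determines {Diagnosis, DoctorID} here but is not a superkey — split on DoctorID --> Diagnosis, giving {Diagnosis, DoctorID} and {DoctorID, Insurer, NurseID}.
{Diagnosis, DoctorID} is in BCNF.
{DoctorID, Insurer, NurseID}: {NurseID} determines {Insurer, NurseID} here but is not a superkey — split on NurseID --> Insurer, giving {Insurer, NurseID} and {DoctorID, NurseID}.
{Insurer, NurseID} is in BCNF.
{DoctorID, NurseID} is in BCNF.

{Diagnosis, DoctorID}; {DoctorID, NurseID}; {Insurer, NurseID}; {Insurer, Ward}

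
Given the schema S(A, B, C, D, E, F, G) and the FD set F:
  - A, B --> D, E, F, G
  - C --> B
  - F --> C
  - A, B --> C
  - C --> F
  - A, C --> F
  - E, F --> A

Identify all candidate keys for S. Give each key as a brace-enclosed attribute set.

{A, B} is a candidate key since {A, B}⁺ = {A, B, C, D, E, F, G} covers every attribute.
{A, C} is a candidate key since {A, C}⁺ = {A, B, C, D, E, F, G} covers every attribute.
{A, F} is a candidate key since {A, F}⁺ = {A, B, C, D, E, F, G} covers every attribute.
{C, E} is a candidate key since {C, E}⁺ = {A, B, C, D, E, F, G} covers every attribute.
{E, F} is a candidate key since {E, F}⁺ = {A, B, C, D, E, F, G} covers every attribute.
These are minimal and exhaustive — every other superkey contains one of them.

{A, B}, {A, C}, {A, F}, {C, E}, {E, F}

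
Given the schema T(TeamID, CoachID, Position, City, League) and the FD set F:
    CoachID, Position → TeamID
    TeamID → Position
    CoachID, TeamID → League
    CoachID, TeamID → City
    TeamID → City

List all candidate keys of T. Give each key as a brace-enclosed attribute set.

{CoachID, Position}, {CoachID, TeamID}

No FD produces {CoachID}, so it must be in every candidate key.
{CoachID, Position} is a candidate key since {CoachID, Position}⁺ = {City, CoachID, League, Position, TeamID} covers every attribute.
{CoachID, TeamID} is a candidate key since {CoachID, TeamID}⁺ = {City, CoachID, League, Position, TeamID} covers every attribute.
No proper subset of any of these is a key, and no other minimal superkey exists.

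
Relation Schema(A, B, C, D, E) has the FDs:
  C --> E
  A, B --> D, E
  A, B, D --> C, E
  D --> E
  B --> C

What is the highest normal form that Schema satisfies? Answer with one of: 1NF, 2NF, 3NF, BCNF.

Candidate key: {A, B}. Prime attributes: {A, B}.
For C --> E we have {C}⁺ = {C, E}; {C} is not a superkey, so BCNF fails.
C --> E has non-prime {E} on the right and a non-superkey on the left, so 3NF fails.
The proper key subset {B} of {A, B} determines non-prime {C, E}, so the relation is not even in 2NF.

1NF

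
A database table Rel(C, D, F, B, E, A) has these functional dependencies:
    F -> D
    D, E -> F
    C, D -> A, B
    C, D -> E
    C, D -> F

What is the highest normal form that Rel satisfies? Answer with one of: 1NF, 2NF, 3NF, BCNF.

3NF

Candidate keys: {C, D}, {C, F}. Prime attributes: {C, D, F}.
F -> D breaks BCNF: {F}⁺ = {D, F}, so {F} is not a superkey.
Its right-hand attributes {D} are all prime, as are those of every other non-superkey FD — the relation is in 3NF.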